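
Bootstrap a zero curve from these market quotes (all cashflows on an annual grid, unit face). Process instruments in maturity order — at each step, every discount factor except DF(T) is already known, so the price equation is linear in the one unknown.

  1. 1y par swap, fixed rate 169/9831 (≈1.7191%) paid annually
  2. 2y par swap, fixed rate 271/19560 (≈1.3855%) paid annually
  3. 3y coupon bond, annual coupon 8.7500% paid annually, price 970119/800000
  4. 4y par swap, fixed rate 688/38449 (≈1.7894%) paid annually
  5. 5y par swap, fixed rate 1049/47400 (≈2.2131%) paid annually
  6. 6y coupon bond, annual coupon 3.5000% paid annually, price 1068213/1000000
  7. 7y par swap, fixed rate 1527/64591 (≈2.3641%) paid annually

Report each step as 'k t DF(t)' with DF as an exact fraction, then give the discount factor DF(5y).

step 1 [1y] swap r/1=169/9831: DF=(1 − 169/9831·(0))/(1+169/9831) = 9831/10000 ≈ 0.983100
step 2 [2y] swap r/1=271/19560: DF=(1 − 271/19560·(0.983100))/(1+271/19560) = 9729/10000 ≈ 0.972900
step 3 [3y] bond c/1=7/80: DF=(970119/800000 − 7/80·(0.983100+0.972900))/(1+7/80) = 9577/10000 ≈ 0.957700
step 4 [4y] swap r/1=688/38449: DF=(1 − 688/38449·(0.983100+0.972900+0.957700))/(1+688/38449) = 582/625 ≈ 0.931200
step 5 [5y] swap r/1=1049/47400: DF=(1 − 1049/47400·(0.983100+0.972900+0.957700+0.931200))/(1+1049/47400) = 8951/10000 ≈ 0.895100
step 6 [6y] bond c/1=7/200: DF=(1068213/1000000 − 7/200·(0.983100+0.972900+0.957700+0.931200+0.895100))/(1+7/200) = 4359/5000 ≈ 0.871800
step 7 [7y] swap r/1=1527/64591: DF=(1 − 1527/64591·(0.983100+0.972900+0.957700+0.931200+0.895100+0.871800))/(1+1527/64591) = 8473/10000 ≈ 0.847300

1 1 9831/10000
2 2 9729/10000
3 3 9577/10000
4 4 582/625
5 5 8951/10000
6 6 4359/5000
7 7 8473/10000
DF(5y) = 8951/10000 ≈ 0.895100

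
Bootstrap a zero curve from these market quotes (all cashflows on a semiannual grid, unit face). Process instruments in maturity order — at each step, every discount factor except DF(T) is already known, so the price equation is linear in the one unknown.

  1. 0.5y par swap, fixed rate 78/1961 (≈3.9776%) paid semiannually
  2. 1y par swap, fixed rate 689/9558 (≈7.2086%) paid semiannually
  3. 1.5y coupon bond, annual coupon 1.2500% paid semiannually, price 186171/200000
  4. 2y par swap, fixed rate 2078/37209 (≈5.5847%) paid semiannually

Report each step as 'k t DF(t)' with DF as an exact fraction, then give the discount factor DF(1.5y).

step 1 [0.5y] swap r/2=39/1961: DF=(1 − 39/1961·(0))/(1+39/1961) = 1961/2000 ≈ 0.980500
step 2 [1y] swap r/2=689/19116: DF=(1 − 689/19116·(0.980500))/(1+689/19116) = 9311/10000 ≈ 0.931100
step 3 [1.5y] bond c/2=1/160: DF=(186171/200000 − 1/160·(0.980500+0.931100))/(1+1/160) = 2283/2500 ≈ 0.913200
step 4 [2y] swap r/2=1039/37209: DF=(1 − 1039/37209·(0.980500+0.931100+0.913200))/(1+1039/37209) = 8961/10000 ≈ 0.896100

1 1/2 1961/2000
2 1 9311/10000
3 3/2 2283/2500
4 2 8961/10000
DF(1.5y) = 2283/2500 ≈ 0.913200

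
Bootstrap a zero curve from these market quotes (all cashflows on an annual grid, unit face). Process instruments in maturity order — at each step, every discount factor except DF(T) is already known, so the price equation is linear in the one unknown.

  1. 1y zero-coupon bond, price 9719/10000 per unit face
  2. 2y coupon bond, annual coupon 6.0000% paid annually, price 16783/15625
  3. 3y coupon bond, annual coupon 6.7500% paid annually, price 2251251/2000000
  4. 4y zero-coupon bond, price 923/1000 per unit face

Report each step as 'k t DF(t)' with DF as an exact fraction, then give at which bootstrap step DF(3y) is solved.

1 1 9719/10000
2 2 9583/10000
3 3 2331/2500
4 4 923/1000
DF(3y) is solved at step 3

step 1 [1y] zero: DF = P = 9719/10000 ≈ 0.971900
step 2 [2y] bond c/1=3/50: DF=(16783/15625 − 3/50·(0.971900))/(1+3/50) = 9583/10000 ≈ 0.958300
step 3 [3y] bond c/1=27/400: DF=(2251251/2000000 − 27/400·(0.971900+0.958300))/(1+27/400) = 2331/2500 ≈ 0.932400
step 4 [4y] zero: DF = P = 923/1000 ≈ 0.923000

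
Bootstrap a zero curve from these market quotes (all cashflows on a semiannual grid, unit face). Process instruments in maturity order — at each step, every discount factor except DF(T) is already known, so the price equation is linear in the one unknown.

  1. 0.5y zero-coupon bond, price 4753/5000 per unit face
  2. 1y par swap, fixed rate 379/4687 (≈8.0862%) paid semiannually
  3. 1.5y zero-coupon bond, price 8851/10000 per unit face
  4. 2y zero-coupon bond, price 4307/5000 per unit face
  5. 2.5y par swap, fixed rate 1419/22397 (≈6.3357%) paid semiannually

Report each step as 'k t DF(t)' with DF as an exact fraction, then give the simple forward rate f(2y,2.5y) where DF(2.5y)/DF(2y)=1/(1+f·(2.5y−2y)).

1 1/2 4753/5000
2 1 4621/5000
3 3/2 8851/10000
4 2 4307/5000
5 5/2 8581/10000
f(2y,2.5y) = ((4307/5000)/(8581/10000) − 1)/(1/2) = 66/8581 ≈ 0.7691%

step 1 [0.5y] zero: DF = P = 4753/5000 ≈ 0.950600
step 2 [1y] swap r/2=379/9374: DF=(1 − 379/9374·(0.950600))/(1+379/9374) = 4621/5000 ≈ 0.924200
step 3 [1.5y] zero: DF = P = 8851/10000 ≈ 0.885100
step 4 [2y] zero: DF = P = 4307/5000 ≈ 0.861400
step 5 [2.5y] swap r/2=1419/44794: DF=(1 − 1419/44794·(0.950600+0.924200+0.885100+0.861400))/(1+1419/44794) = 8581/10000 ≈ 0.858100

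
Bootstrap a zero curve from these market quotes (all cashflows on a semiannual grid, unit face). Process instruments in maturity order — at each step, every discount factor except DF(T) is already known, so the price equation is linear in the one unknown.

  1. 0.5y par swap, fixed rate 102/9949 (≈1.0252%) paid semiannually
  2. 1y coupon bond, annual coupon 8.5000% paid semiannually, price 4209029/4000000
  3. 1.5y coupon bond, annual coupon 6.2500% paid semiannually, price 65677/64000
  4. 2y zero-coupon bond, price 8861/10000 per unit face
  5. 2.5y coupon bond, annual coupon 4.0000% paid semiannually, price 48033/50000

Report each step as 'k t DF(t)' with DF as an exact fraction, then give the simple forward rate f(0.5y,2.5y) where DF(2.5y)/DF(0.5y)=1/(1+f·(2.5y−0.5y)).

step 1 [0.5y] swap r/2=51/9949: DF=(1 − 51/9949·(0))/(1+51/9949) = 9949/10000 ≈ 0.994900
step 2 [1y] bond c/2=17/400: DF=(4209029/4000000 − 17/400·(0.994900))/(1+17/400) = 1211/1250 ≈ 0.968800
step 3 [1.5y] bond c/2=1/32: DF=(65677/64000 − 1/32·(0.994900+0.968800))/(1+1/32) = 2339/2500 ≈ 0.935600
step 4 [2y] zero: DF = P = 8861/10000 ≈ 0.886100
step 5 [2.5y] bond c/2=1/50: DF=(48033/50000 − 1/50·(0.994900+0.968800+0.935600+0.886100))/(1+1/50) = 2169/2500 ≈ 0.867600

1 1/2 9949/10000
2 1 1211/1250
3 3/2 2339/2500
4 2 8861/10000
5 5/2 2169/2500
f(0.5y,2.5y) = ((9949/10000)/(2169/2500) − 1)/(2) = 1273/17352 ≈ 7.3363%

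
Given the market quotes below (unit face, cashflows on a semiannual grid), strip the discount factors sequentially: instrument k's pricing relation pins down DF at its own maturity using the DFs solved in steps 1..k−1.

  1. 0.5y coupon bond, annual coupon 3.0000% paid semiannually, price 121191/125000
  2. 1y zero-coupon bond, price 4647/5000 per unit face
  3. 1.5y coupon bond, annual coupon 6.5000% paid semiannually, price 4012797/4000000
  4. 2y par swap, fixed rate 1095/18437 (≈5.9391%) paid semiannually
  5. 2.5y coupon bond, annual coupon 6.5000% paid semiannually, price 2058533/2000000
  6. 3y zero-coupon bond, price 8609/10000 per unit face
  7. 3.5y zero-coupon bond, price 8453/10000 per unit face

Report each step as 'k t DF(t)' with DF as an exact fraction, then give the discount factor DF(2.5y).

1 1/2 597/625
2 1 4647/5000
3 3/2 9123/10000
4 2 1781/2000
5 5/2 1101/1250
6 3 8609/10000
7 7/2 8453/10000
DF(2.5y) = 1101/1250 ≈ 0.880800

step 1 [0.5y] bond c/2=3/200: DF=(121191/125000 − 3/200·(0))/(1+3/200) = 597/625 ≈ 0.955200
step 2 [1y] zero: DF = P = 4647/5000 ≈ 0.929400
step 3 [1.5y] bond c/2=13/400: DF=(4012797/4000000 − 13/400·(0.955200+0.929400))/(1+13/400) = 9123/10000 ≈ 0.912300
step 4 [2y] swap r/2=1095/36874: DF=(1 − 1095/36874·(0.955200+0.929400+0.912300))/(1+1095/36874) = 1781/2000 ≈ 0.890500
step 5 [2.5y] bond c/2=13/400: DF=(2058533/2000000 − 13/400·(0.955200+0.929400+0.912300+0.890500))/(1+13/400) = 1101/1250 ≈ 0.880800
step 6 [3y] zero: DF = P = 8609/10000 ≈ 0.860900
step 7 [3.5y] zero: DF = P = 8453/10000 ≈ 0.845300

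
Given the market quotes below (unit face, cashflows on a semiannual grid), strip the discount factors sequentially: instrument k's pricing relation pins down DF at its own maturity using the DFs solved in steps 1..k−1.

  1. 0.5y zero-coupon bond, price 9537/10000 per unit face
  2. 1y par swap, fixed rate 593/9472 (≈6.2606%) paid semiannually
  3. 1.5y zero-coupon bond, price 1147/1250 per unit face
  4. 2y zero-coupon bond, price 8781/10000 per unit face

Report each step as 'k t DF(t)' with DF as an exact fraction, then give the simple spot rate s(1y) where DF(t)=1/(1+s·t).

step 1 [0.5y] zero: DF = P = 9537/10000 ≈ 0.953700
step 2 [1y] swap r/2=593/18944: DF=(1 − 593/18944·(0.953700))/(1+593/18944) = 9407/10000 ≈ 0.940700
step 3 [1.5y] zero: DF = P = 1147/1250 ≈ 0.917600
step 4 [2y] zero: DF = P = 8781/10000 ≈ 0.878100

1 1/2 9537/10000
2 1 9407/10000
3 3/2 1147/1250
4 2 8781/10000
s(1y) = (1/(9407/10000) − 1)/(1) = 593/9407 ≈ 6.3038%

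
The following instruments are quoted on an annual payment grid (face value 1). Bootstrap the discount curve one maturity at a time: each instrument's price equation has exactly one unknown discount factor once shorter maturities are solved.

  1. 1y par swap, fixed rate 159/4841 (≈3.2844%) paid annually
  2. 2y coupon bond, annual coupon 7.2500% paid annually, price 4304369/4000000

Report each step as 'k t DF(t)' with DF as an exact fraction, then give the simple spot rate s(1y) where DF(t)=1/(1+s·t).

1 1 4841/5000
2 2 9379/10000
s(1y) = (1/(4841/5000) − 1)/(1) = 159/4841 ≈ 3.2844%

step 1 [1y] swap r/1=159/4841: DF=(1 − 159/4841·(0))/(1+159/4841) = 4841/5000 ≈ 0.968200
step 2 [2y] bond c/1=29/400: DF=(4304369/4000000 − 29/400·(0.968200))/(1+29/400) = 9379/10000 ≈ 0.937900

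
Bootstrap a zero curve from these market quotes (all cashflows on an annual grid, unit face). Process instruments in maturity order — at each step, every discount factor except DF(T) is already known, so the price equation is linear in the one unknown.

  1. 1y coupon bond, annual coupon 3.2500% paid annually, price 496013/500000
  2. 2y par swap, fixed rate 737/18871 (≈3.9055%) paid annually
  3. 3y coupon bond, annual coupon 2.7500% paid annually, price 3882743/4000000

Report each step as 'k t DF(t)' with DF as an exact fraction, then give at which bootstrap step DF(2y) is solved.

step 1 [1y] bond c/1=13/400: DF=(496013/500000 − 13/400·(0))/(1+13/400) = 1201/1250 ≈ 0.960800
step 2 [2y] swap r/1=737/18871: DF=(1 − 737/18871·(0.960800))/(1+737/18871) = 9263/10000 ≈ 0.926300
step 3 [3y] bond c/1=11/400: DF=(3882743/4000000 − 11/400·(0.960800+0.926300))/(1+11/400) = 4471/5000 ≈ 0.894200

1 1 1201/1250
2 2 9263/10000
3 3 4471/5000
DF(2y) is solved at step 2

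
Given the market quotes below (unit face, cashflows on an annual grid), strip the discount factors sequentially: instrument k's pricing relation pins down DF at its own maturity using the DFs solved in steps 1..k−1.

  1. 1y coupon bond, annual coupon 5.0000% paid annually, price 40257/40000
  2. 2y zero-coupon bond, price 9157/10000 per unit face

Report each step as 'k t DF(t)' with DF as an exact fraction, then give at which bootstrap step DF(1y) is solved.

1 1 1917/2000
2 2 9157/10000
DF(1y) is solved at step 1

step 1 [1y] bond c/1=1/20: DF=(40257/40000 − 1/20·(0))/(1+1/20) = 1917/2000 ≈ 0.958500
step 2 [2y] zero: DF = P = 9157/10000 ≈ 0.915700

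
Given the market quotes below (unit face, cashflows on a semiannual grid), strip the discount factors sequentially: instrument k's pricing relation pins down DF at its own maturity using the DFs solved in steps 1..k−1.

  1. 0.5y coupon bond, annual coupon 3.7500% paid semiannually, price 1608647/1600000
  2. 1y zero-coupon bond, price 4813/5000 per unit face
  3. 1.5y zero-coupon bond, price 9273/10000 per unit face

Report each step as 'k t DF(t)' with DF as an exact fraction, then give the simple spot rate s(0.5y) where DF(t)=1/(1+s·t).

1 1/2 9869/10000
2 1 4813/5000
3 3/2 9273/10000
s(0.5y) = (1/(9869/10000) − 1)/(1/2) = 262/9869 ≈ 2.6548%

step 1 [0.5y] bond c/2=3/160: DF=(1608647/1600000 − 3/160·(0))/(1+3/160) = 9869/10000 ≈ 0.986900
step 2 [1y] zero: DF = P = 4813/5000 ≈ 0.962600
step 3 [1.5y] zero: DF = P = 9273/10000 ≈ 0.927300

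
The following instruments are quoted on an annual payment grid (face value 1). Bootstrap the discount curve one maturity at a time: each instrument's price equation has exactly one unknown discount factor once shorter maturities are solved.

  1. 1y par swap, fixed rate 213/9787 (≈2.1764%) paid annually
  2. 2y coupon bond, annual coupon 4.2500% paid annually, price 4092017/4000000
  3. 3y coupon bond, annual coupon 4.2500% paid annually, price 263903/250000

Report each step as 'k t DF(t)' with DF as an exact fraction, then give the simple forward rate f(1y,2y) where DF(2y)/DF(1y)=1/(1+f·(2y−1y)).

1 1 9787/10000
2 2 4707/5000
3 3 9343/10000
f(1y,2y) = ((9787/10000)/(4707/5000) − 1)/(1) = 373/9414 ≈ 3.9622%

step 1 [1y] swap r/1=213/9787: DF=(1 − 213/9787·(0))/(1+213/9787) = 9787/10000 ≈ 0.978700
step 2 [2y] bond c/1=17/400: DF=(4092017/4000000 − 17/400·(0.978700))/(1+17/400) = 4707/5000 ≈ 0.941400
step 3 [3y] bond c/1=17/400: DF=(263903/250000 − 17/400·(0.978700+0.941400))/(1+17/400) = 9343/10000 ≈ 0.934300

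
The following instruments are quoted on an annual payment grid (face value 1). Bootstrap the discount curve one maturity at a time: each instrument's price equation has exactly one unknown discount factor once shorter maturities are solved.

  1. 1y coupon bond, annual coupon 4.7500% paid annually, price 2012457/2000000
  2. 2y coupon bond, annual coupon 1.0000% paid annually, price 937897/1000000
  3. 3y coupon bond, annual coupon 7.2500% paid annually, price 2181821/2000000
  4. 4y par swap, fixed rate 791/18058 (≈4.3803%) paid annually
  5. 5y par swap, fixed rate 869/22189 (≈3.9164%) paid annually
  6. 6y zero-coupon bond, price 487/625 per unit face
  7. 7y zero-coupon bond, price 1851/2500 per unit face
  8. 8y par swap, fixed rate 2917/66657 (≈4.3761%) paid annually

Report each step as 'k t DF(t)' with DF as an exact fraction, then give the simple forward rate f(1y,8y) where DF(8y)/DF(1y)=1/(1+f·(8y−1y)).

1 1 4803/5000
2 2 9191/10000
3 3 8901/10000
4 4 4209/5000
5 5 4131/5000
6 6 487/625
7 7 1851/2500
8 8 7083/10000
f(1y,8y) = ((4803/5000)/(7083/10000) − 1)/(7) = 841/16527 ≈ 5.0886%

step 1 [1y] bond c/1=19/400: DF=(2012457/2000000 − 19/400·(0))/(1+19/400) = 4803/5000 ≈ 0.960600
step 2 [2y] bond c/1=1/100: DF=(937897/1000000 − 1/100·(0.960600))/(1+1/100) = 9191/10000 ≈ 0.919100
step 3 [3y] bond c/1=29/400: DF=(2181821/2000000 − 29/400·(0.960600+0.919100))/(1+29/400) = 8901/10000 ≈ 0.890100
step 4 [4y] swap r/1=791/18058: DF=(1 − 791/18058·(0.960600+0.919100+0.890100))/(1+791/18058) = 4209/5000 ≈ 0.841800
step 5 [5y] swap r/1=869/22189: DF=(1 − 869/22189·(0.960600+0.919100+0.890100+0.841800))/(1+869/22189) = 4131/5000 ≈ 0.826200
step 6 [6y] zero: DF = P = 487/625 ≈ 0.779200
step 7 [7y] zero: DF = P = 1851/2500 ≈ 0.740400
step 8 [8y] swap r/1=2917/66657: DF=(1 − 2917/66657·(0.960600+0.919100+0.890100+0.841800+0.826200+0.779200+0.740400))/(1+2917/66657) = 7083/10000 ≈ 0.708300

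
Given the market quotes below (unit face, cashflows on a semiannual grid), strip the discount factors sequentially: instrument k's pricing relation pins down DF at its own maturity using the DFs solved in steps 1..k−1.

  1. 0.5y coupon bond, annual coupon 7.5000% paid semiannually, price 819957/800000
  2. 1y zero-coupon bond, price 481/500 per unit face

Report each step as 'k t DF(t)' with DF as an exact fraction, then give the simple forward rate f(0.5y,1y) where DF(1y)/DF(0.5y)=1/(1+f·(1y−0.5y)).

step 1 [0.5y] bond c/2=3/80: DF=(819957/800000 − 3/80·(0))/(1+3/80) = 9879/10000 ≈ 0.987900
step 2 [1y] zero: DF = P = 481/500 ≈ 0.962000

1 1/2 9879/10000
2 1 481/500
f(0.5y,1y) = ((9879/10000)/(481/500) − 1)/(1/2) = 7/130 ≈ 5.3846%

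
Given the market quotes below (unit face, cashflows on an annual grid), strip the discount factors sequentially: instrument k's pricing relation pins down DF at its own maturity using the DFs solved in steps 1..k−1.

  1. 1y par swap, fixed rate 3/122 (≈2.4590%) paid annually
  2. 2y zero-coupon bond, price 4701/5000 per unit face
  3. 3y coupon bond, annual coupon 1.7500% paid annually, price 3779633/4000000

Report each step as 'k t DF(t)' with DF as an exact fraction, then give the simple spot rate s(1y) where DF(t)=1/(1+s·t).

1 1 122/125
2 2 4701/5000
3 3 8957/10000
s(1y) = (1/(122/125) − 1)/(1) = 3/122 ≈ 2.4590%

step 1 [1y] swap r/1=3/122: DF=(1 − 3/122·(0))/(1+3/122) = 122/125 ≈ 0.976000
step 2 [2y] zero: DF = P = 4701/5000 ≈ 0.940200
step 3 [3y] bond c/1=7/400: DF=(3779633/4000000 − 7/400·(0.976000+0.940200))/(1+7/400) = 8957/10000 ≈ 0.895700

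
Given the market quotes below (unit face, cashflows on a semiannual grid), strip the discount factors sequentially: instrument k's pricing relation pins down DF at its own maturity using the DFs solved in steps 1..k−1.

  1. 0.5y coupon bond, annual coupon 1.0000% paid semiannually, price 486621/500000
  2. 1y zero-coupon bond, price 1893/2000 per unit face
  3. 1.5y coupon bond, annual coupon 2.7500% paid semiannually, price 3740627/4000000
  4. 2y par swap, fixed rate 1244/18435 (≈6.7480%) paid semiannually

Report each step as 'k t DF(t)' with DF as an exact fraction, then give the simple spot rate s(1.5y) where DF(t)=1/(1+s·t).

step 1 [0.5y] bond c/2=1/200: DF=(486621/500000 − 1/200·(0))/(1+1/200) = 2421/2500 ≈ 0.968400
step 2 [1y] zero: DF = P = 1893/2000 ≈ 0.946500
step 3 [1.5y] bond c/2=11/800: DF=(3740627/4000000 − 11/800·(0.968400+0.946500))/(1+11/800) = 1793/2000 ≈ 0.896500
step 4 [2y] swap r/2=622/18435: DF=(1 − 622/18435·(0.968400+0.946500+0.896500))/(1+622/18435) = 2189/2500 ≈ 0.875600

1 1/2 2421/2500
2 1 1893/2000
3 3/2 1793/2000
4 2 2189/2500
s(1.5y) = (1/(1793/2000) − 1)/(3/2) = 138/1793 ≈ 7.6966%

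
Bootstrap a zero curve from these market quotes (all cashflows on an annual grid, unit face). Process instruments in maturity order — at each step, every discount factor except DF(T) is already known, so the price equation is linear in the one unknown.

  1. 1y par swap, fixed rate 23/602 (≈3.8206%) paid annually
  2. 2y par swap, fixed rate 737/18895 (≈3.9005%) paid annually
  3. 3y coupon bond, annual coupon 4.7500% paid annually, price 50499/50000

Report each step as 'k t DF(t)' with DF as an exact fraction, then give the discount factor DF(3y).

1 1 602/625
2 2 9263/10000
3 3 1757/2000
DF(3y) = 1757/2000 ≈ 0.878500

step 1 [1y] swap r/1=23/602: DF=(1 − 23/602·(0))/(1+23/602) = 602/625 ≈ 0.963200
step 2 [2y] swap r/1=737/18895: DF=(1 − 737/18895·(0.963200))/(1+737/18895) = 9263/10000 ≈ 0.926300
step 3 [3y] bond c/1=19/400: DF=(50499/50000 − 19/400·(0.963200+0.926300))/(1+19/400) = 1757/2000 ≈ 0.878500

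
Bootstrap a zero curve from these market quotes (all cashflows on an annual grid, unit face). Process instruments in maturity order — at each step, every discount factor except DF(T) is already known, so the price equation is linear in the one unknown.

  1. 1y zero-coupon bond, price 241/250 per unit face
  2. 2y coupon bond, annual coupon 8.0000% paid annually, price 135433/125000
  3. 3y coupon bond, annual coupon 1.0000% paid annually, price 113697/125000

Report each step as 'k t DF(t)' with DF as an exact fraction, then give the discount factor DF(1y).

step 1 [1y] zero: DF = P = 241/250 ≈ 0.964000
step 2 [2y] bond c/1=2/25: DF=(135433/125000 − 2/25·(0.964000))/(1+2/25) = 4659/5000 ≈ 0.931800
step 3 [3y] bond c/1=1/100: DF=(113697/125000 − 1/100·(0.964000+0.931800))/(1+1/100) = 4409/5000 ≈ 0.881800

1 1 241/250
2 2 4659/5000
3 3 4409/5000
DF(1y) = 241/250 ≈ 0.964000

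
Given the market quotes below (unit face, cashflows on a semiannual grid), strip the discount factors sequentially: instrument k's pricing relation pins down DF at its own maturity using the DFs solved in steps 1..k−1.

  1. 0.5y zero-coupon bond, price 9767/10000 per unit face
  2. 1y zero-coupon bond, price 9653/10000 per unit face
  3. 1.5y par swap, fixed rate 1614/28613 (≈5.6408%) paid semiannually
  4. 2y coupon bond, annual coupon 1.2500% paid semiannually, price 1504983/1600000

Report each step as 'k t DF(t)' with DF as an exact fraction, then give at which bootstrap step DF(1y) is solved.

1 1/2 9767/10000
2 1 9653/10000
3 3/2 9193/10000
4 2 917/1000
DF(1y) is solved at step 2

step 1 [0.5y] zero: DF = P = 9767/10000 ≈ 0.976700
step 2 [1y] zero: DF = P = 9653/10000 ≈ 0.965300
step 3 [1.5y] swap r/2=807/28613: DF=(1 − 807/28613·(0.976700+0.965300))/(1+807/28613) = 9193/10000 ≈ 0.919300
step 4 [2y] bond c/2=1/160: DF=(1504983/1600000 − 1/160·(0.976700+0.965300+0.919300))/(1+1/160) = 917/1000 ≈ 0.917000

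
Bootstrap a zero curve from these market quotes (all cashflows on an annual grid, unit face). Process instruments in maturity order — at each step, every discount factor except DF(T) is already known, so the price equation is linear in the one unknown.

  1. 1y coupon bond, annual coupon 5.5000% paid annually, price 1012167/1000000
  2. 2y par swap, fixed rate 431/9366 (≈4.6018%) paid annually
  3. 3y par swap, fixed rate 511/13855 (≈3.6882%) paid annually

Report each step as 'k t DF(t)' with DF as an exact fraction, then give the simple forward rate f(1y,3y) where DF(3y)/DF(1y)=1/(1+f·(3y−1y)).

step 1 [1y] bond c/1=11/200: DF=(1012167/1000000 − 11/200·(0))/(1+11/200) = 4797/5000 ≈ 0.959400
step 2 [2y] swap r/1=431/9366: DF=(1 − 431/9366·(0.959400))/(1+431/9366) = 4569/5000 ≈ 0.913800
step 3 [3y] swap r/1=511/13855: DF=(1 − 511/13855·(0.959400+0.913800))/(1+511/13855) = 4489/5000 ≈ 0.897800

1 1 4797/5000
2 2 4569/5000
3 3 4489/5000
f(1y,3y) = ((4797/5000)/(4489/5000) − 1)/(2) = 154/4489 ≈ 3.4306%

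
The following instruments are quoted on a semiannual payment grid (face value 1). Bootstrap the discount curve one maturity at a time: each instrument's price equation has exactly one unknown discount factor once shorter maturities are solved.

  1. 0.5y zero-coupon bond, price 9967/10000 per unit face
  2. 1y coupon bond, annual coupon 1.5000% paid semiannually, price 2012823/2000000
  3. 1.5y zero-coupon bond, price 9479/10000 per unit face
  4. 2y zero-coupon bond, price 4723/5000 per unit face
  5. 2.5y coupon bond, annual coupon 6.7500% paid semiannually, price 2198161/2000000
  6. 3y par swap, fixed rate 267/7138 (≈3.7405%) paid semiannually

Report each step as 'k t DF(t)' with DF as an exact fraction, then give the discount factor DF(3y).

1 1/2 9967/10000
2 1 1983/2000
3 3/2 9479/10000
4 2 4723/5000
5 5/2 1873/2000
6 3 2233/2500
DF(3y) = 2233/2500 ≈ 0.893200

step 1 [0.5y] zero: DF = P = 9967/10000 ≈ 0.996700
step 2 [1y] bond c/2=3/400: DF=(2012823/2000000 − 3/400·(0.996700))/(1+3/400) = 1983/2000 ≈ 0.991500
step 3 [1.5y] zero: DF = P = 9479/10000 ≈ 0.947900
step 4 [2y] zero: DF = P = 4723/5000 ≈ 0.944600
step 5 [2.5y] bond c/2=27/800: DF=(2198161/2000000 − 27/800·(0.996700+0.991500+0.947900+0.944600))/(1+27/800) = 1873/2000 ≈ 0.936500
step 6 [3y] swap r/2=267/14276: DF=(1 − 267/14276·(0.996700+0.991500+0.947900+0.944600+0.936500))/(1+267/14276) = 2233/2500 ≈ 0.893200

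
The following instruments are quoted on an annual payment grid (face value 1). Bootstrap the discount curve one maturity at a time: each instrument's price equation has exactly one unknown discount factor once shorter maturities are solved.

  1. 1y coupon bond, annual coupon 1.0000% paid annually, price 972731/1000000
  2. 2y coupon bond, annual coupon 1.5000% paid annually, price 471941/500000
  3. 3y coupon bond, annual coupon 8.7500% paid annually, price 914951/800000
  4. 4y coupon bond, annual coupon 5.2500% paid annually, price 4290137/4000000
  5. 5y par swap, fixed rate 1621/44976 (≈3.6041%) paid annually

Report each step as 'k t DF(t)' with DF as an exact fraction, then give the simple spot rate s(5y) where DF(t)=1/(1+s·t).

1 1 9631/10000
2 2 9157/10000
3 3 1801/2000
4 4 2201/2500
5 5 8379/10000
s(5y) = (1/(8379/10000) − 1)/(5) = 1621/41895 ≈ 3.8692%

step 1 [1y] bond c/1=1/100: DF=(972731/1000000 − 1/100·(0))/(1+1/100) = 9631/10000 ≈ 0.963100
step 2 [2y] bond c/1=3/200: DF=(471941/500000 − 3/200·(0.963100))/(1+3/200) = 9157/10000 ≈ 0.915700
step 3 [3y] bond c/1=7/80: DF=(914951/800000 − 7/80·(0.963100+0.915700))/(1+7/80) = 1801/2000 ≈ 0.900500
step 4 [4y] bond c/1=21/400: DF=(4290137/4000000 − 21/400·(0.963100+0.915700+0.900500))/(1+21/400) = 2201/2500 ≈ 0.880400
step 5 [5y] swap r/1=1621/44976: DF=(1 − 1621/44976·(0.963100+0.915700+0.900500+0.880400))/(1+1621/44976) = 8379/10000 ≈ 0.837900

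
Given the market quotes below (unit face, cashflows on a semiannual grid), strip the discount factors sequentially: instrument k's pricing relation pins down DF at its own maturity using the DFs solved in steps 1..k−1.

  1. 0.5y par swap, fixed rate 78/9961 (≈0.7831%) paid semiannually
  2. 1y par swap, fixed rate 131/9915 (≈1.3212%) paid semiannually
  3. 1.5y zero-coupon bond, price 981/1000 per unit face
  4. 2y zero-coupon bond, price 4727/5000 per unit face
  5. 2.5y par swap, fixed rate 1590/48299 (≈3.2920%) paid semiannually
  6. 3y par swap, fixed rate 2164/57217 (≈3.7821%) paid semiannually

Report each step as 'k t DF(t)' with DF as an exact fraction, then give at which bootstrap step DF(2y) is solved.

step 1 [0.5y] swap r/2=39/9961: DF=(1 − 39/9961·(0))/(1+39/9961) = 9961/10000 ≈ 0.996100
step 2 [1y] swap r/2=131/19830: DF=(1 − 131/19830·(0.996100))/(1+131/19830) = 9869/10000 ≈ 0.986900
step 3 [1.5y] zero: DF = P = 981/1000 ≈ 0.981000
step 4 [2y] zero: DF = P = 4727/5000 ≈ 0.945400
step 5 [2.5y] swap r/2=795/48299: DF=(1 − 795/48299·(0.996100+0.986900+0.981000+0.945400))/(1+795/48299) = 1841/2000 ≈ 0.920500
step 6 [3y] swap r/2=1082/57217: DF=(1 − 1082/57217·(0.996100+0.986900+0.981000+0.945400+0.920500))/(1+1082/57217) = 4459/5000 ≈ 0.891800

1 1/2 9961/10000
2 1 9869/10000
3 3/2 981/1000
4 2 4727/5000
5 5/2 1841/2000
6 3 4459/5000
DF(2y) is solved at step 4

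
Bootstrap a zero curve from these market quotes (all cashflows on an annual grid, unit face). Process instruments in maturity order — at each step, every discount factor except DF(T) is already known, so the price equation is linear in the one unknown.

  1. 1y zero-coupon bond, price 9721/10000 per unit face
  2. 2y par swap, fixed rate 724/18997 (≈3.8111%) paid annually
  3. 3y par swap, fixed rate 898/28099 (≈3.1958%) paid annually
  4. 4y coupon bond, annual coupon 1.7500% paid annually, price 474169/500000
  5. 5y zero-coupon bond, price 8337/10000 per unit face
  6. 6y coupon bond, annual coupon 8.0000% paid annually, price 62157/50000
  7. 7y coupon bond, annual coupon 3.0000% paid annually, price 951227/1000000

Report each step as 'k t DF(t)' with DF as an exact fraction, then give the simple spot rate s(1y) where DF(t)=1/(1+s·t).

step 1 [1y] zero: DF = P = 9721/10000 ≈ 0.972100
step 2 [2y] swap r/1=724/18997: DF=(1 − 724/18997·(0.972100))/(1+724/18997) = 2319/2500 ≈ 0.927600
step 3 [3y] swap r/1=898/28099: DF=(1 − 898/28099·(0.972100+0.927600))/(1+898/28099) = 4551/5000 ≈ 0.910200
step 4 [4y] bond c/1=7/400: DF=(474169/500000 − 7/400·(0.972100+0.927600+0.910200))/(1+7/400) = 8837/10000 ≈ 0.883700
step 5 [5y] zero: DF = P = 8337/10000 ≈ 0.833700
step 6 [6y] bond c/1=2/25: DF=(62157/50000 − 2/25·(0.972100+0.927600+0.910200+0.883700+0.833700))/(1+2/25) = 8157/10000 ≈ 0.815700
step 7 [7y] bond c/1=3/100: DF=(951227/1000000 − 3/100·(0.972100+0.927600+0.910200+0.883700+0.833700+0.815700))/(1+3/100) = 7679/10000 ≈ 0.767900

1 1 9721/10000
2 2 2319/2500
3 3 4551/5000
4 4 8837/10000
5 5 8337/10000
6 6 8157/10000
7 7 7679/10000
s(1y) = (1/(9721/10000) − 1)/(1) = 279/9721 ≈ 2.8701%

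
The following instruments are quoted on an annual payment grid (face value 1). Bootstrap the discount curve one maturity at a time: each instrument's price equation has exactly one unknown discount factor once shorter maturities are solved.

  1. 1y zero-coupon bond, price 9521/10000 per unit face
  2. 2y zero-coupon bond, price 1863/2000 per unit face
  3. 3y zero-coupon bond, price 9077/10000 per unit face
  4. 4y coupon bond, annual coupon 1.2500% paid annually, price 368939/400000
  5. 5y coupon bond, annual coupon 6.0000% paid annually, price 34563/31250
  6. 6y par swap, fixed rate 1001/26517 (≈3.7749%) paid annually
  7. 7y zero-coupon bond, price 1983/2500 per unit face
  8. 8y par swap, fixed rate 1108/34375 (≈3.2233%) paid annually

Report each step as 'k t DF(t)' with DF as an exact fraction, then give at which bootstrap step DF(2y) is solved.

1 1 9521/10000
2 2 1863/2000
3 3 9077/10000
4 4 1753/2000
5 5 4179/5000
6 6 3999/5000
7 7 1983/2500
8 8 973/1250
DF(2y) is solved at step 2

step 1 [1y] zero: DF = P = 9521/10000 ≈ 0.952100
step 2 [2y] zero: DF = P = 1863/2000 ≈ 0.931500
step 3 [3y] zero: DF = P = 9077/10000 ≈ 0.907700
step 4 [4y] bond c/1=1/80: DF=(368939/400000 − 1/80·(0.952100+0.931500+0.907700))/(1+1/80) = 1753/2000 ≈ 0.876500
step 5 [5y] bond c/1=3/50: DF=(34563/31250 − 3/50·(0.952100+0.931500+0.907700+0.876500))/(1+3/50) = 4179/5000 ≈ 0.835800
step 6 [6y] swap r/1=1001/26517: DF=(1 − 1001/26517·(0.952100+0.931500+0.907700+0.876500+0.835800))/(1+1001/26517) = 3999/5000 ≈ 0.799800
step 7 [7y] zero: DF = P = 1983/2500 ≈ 0.793200
step 8 [8y] swap r/1=1108/34375: DF=(1 − 1108/34375·(0.952100+0.931500+0.907700+0.876500+0.835800+0.799800+0.793200))/(1+1108/34375) = 973/1250 ≈ 0.778400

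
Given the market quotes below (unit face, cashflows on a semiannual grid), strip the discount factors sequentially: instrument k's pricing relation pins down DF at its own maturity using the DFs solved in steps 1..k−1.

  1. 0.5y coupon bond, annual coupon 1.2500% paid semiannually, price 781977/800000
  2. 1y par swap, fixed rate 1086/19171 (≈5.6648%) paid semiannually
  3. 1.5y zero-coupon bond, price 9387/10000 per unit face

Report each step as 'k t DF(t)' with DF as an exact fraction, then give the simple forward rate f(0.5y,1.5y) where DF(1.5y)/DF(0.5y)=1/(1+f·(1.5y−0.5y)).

step 1 [0.5y] bond c/2=1/160: DF=(781977/800000 − 1/160·(0))/(1+1/160) = 4857/5000 ≈ 0.971400
step 2 [1y] swap r/2=543/19171: DF=(1 − 543/19171·(0.971400))/(1+543/19171) = 9457/10000 ≈ 0.945700
step 3 [1.5y] zero: DF = P = 9387/10000 ≈ 0.938700

1 1/2 4857/5000
2 1 9457/10000
3 3/2 9387/10000
f(0.5y,1.5y) = ((4857/5000)/(9387/10000) − 1)/(1) = 109/3129 ≈ 3.4835%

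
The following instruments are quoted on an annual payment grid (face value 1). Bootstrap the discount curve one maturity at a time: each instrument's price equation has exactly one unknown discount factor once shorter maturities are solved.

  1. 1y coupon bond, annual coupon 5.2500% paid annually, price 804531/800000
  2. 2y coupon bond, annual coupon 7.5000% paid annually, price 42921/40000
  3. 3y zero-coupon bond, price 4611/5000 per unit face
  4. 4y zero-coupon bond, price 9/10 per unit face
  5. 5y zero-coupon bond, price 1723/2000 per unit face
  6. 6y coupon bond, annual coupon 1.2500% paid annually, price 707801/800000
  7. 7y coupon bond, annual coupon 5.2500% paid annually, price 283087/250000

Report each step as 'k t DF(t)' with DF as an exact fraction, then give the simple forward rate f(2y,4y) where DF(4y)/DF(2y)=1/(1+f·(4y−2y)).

step 1 [1y] bond c/1=21/400: DF=(804531/800000 − 21/400·(0))/(1+21/400) = 1911/2000 ≈ 0.955500
step 2 [2y] bond c/1=3/40: DF=(42921/40000 − 3/40·(0.955500))/(1+3/40) = 1863/2000 ≈ 0.931500
step 3 [3y] zero: DF = P = 4611/5000 ≈ 0.922200
step 4 [4y] zero: DF = P = 9/10 ≈ 0.900000
step 5 [5y] zero: DF = P = 1723/2000 ≈ 0.861500
step 6 [6y] bond c/1=1/80: DF=(707801/800000 − 1/80·(0.955500+0.931500+0.922200+0.900000+0.861500))/(1+1/80) = 4087/5000 ≈ 0.817400
step 7 [7y] bond c/1=21/400: DF=(283087/250000 − 21/400·(0.955500+0.931500+0.922200+0.900000+0.861500+0.817400))/(1+21/400) = 8071/10000 ≈ 0.807100

1 1 1911/2000
2 2 1863/2000
3 3 4611/5000
4 4 9/10
5 5 1723/2000
6 6 4087/5000
7 7 8071/10000
f(2y,4y) = ((1863/2000)/(9/10) − 1)/(2) = 7/400 ≈ 1.7500%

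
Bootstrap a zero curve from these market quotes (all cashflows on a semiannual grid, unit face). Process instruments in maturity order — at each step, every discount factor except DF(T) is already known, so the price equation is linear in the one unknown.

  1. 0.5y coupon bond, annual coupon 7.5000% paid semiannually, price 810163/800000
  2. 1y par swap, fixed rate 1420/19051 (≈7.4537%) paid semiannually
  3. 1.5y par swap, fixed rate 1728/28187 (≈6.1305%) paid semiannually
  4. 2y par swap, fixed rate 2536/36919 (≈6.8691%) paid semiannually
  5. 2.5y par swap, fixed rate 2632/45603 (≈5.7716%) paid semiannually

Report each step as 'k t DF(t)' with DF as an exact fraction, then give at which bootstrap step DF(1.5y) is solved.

1 1/2 9761/10000
2 1 929/1000
3 3/2 571/625
4 2 2183/2500
5 5/2 2171/2500
DF(1.5y) is solved at step 3

step 1 [0.5y] bond c/2=3/80: DF=(810163/800000 − 3/80·(0))/(1+3/80) = 9761/10000 ≈ 0.976100
step 2 [1y] swap r/2=710/19051: DF=(1 − 710/19051·(0.976100))/(1+710/19051) = 929/1000 ≈ 0.929000
step 3 [1.5y] swap r/2=864/28187: DF=(1 − 864/28187·(0.976100+0.929000))/(1+864/28187) = 571/625 ≈ 0.913600
step 4 [2y] swap r/2=1268/36919: DF=(1 − 1268/36919·(0.976100+0.929000+0.913600))/(1+1268/36919) = 2183/2500 ≈ 0.873200
step 5 [2.5y] swap r/2=1316/45603: DF=(1 − 1316/45603·(0.976100+0.929000+0.913600+0.873200))/(1+1316/45603) = 2171/2500 ≈ 0.868400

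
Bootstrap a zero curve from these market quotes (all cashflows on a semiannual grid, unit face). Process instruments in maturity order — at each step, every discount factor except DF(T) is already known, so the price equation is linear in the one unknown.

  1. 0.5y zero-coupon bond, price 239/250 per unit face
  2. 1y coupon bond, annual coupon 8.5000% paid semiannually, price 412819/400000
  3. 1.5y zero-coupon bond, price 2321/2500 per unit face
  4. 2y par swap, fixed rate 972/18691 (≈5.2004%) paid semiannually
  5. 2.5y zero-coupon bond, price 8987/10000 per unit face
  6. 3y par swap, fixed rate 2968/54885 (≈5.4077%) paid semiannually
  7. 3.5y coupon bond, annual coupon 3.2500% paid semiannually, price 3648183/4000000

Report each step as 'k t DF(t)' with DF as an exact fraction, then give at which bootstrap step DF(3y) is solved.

step 1 [0.5y] zero: DF = P = 239/250 ≈ 0.956000
step 2 [1y] bond c/2=17/400: DF=(412819/400000 − 17/400·(0.956000))/(1+17/400) = 951/1000 ≈ 0.951000
step 3 [1.5y] zero: DF = P = 2321/2500 ≈ 0.928400
step 4 [2y] swap r/2=486/18691: DF=(1 − 486/18691·(0.956000+0.951000+0.928400))/(1+486/18691) = 2257/2500 ≈ 0.902800
step 5 [2.5y] zero: DF = P = 8987/10000 ≈ 0.898700
step 6 [3y] swap r/2=1484/54885: DF=(1 − 1484/54885·(0.956000+0.951000+0.928400+0.902800+0.898700))/(1+1484/54885) = 2129/2500 ≈ 0.851600
step 7 [3.5y] bond c/2=13/800: DF=(3648183/4000000 − 13/800·(0.956000+0.951000+0.928400+0.902800+0.898700+0.851600))/(1+13/800) = 8097/10000 ≈ 0.809700

1 1/2 239/250
2 1 951/1000
3 3/2 2321/2500
4 2 2257/2500
5 5/2 8987/10000
6 3 2129/2500
7 7/2 8097/10000
DF(3y) is solved at step 6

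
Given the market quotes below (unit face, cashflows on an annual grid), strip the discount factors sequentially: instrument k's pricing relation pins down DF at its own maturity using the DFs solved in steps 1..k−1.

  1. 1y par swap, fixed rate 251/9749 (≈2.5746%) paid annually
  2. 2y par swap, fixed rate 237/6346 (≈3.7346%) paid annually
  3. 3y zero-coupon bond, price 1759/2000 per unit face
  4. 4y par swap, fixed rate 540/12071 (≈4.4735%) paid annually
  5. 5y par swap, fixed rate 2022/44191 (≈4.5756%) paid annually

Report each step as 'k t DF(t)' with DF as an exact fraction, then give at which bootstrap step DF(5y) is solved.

1 1 9749/10000
2 2 9289/10000
3 3 1759/2000
4 4 419/500
5 5 3989/5000
DF(5y) is solved at step 5

step 1 [1y] swap r/1=251/9749: DF=(1 − 251/9749·(0))/(1+251/9749) = 9749/10000 ≈ 0.974900
step 2 [2y] swap r/1=237/6346: DF=(1 − 237/6346·(0.974900))/(1+237/6346) = 9289/10000 ≈ 0.928900
step 3 [3y] zero: DF = P = 1759/2000 ≈ 0.879500
step 4 [4y] swap r/1=540/12071: DF=(1 − 540/12071·(0.974900+0.928900+0.879500))/(1+540/12071) = 419/500 ≈ 0.838000
step 5 [5y] swap r/1=2022/44191: DF=(1 − 2022/44191·(0.974900+0.928900+0.879500+0.838000))/(1+2022/44191) = 3989/5000 ≈ 0.797800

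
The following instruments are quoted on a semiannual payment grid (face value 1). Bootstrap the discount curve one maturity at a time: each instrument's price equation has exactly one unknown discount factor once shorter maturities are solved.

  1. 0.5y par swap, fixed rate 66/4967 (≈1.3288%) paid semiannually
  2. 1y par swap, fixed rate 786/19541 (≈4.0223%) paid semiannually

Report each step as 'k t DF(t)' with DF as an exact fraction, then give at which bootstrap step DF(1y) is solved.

step 1 [0.5y] swap r/2=33/4967: DF=(1 − 33/4967·(0))/(1+33/4967) = 4967/5000 ≈ 0.993400
step 2 [1y] swap r/2=393/19541: DF=(1 − 393/19541·(0.993400))/(1+393/19541) = 9607/10000 ≈ 0.960700

1 1/2 4967/5000
2 1 9607/10000
DF(1y) is solved at step 2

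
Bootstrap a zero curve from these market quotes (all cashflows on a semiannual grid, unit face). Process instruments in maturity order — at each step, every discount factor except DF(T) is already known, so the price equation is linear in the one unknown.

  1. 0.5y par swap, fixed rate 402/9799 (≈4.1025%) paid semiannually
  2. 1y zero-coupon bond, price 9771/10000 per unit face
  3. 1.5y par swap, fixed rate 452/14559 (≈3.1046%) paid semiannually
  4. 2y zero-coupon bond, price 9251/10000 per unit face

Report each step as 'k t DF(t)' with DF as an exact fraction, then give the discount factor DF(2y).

step 1 [0.5y] swap r/2=201/9799: DF=(1 − 201/9799·(0))/(1+201/9799) = 9799/10000 ≈ 0.979900
step 2 [1y] zero: DF = P = 9771/10000 ≈ 0.977100
step 3 [1.5y] swap r/2=226/14559: DF=(1 − 226/14559·(0.979900+0.977100))/(1+226/14559) = 2387/2500 ≈ 0.954800
step 4 [2y] zero: DF = P = 9251/10000 ≈ 0.925100

1 1/2 9799/10000
2 1 9771/10000
3 3/2 2387/2500
4 2 9251/10000
DF(2y) = 9251/10000 ≈ 0.925100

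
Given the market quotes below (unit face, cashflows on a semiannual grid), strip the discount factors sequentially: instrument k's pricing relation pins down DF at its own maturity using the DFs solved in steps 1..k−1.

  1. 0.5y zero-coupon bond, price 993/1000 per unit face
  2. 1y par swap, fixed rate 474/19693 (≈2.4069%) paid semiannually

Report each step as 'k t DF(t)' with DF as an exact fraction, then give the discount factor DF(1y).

1 1/2 993/1000
2 1 9763/10000
DF(1y) = 9763/10000 ≈ 0.976300

step 1 [0.5y] zero: DF = P = 993/1000 ≈ 0.993000
step 2 [1y] swap r/2=237/19693: DF=(1 − 237/19693·(0.993000))/(1+237/19693) = 9763/10000 ≈ 0.976300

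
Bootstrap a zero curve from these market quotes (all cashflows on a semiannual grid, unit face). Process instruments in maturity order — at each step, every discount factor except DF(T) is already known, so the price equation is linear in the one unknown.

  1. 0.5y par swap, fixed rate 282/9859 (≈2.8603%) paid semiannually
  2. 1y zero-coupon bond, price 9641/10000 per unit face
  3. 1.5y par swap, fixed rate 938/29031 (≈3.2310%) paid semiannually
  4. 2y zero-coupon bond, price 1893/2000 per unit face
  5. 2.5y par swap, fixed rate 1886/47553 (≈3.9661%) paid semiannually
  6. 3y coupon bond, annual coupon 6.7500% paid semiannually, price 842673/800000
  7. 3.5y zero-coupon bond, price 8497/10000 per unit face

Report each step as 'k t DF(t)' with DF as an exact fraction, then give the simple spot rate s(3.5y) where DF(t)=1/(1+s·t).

step 1 [0.5y] swap r/2=141/9859: DF=(1 − 141/9859·(0))/(1+141/9859) = 9859/10000 ≈ 0.985900
step 2 [1y] zero: DF = P = 9641/10000 ≈ 0.964100
step 3 [1.5y] swap r/2=469/29031: DF=(1 − 469/29031·(0.985900+0.964100))/(1+469/29031) = 9531/10000 ≈ 0.953100
step 4 [2y] zero: DF = P = 1893/2000 ≈ 0.946500
step 5 [2.5y] swap r/2=943/47553: DF=(1 − 943/47553·(0.985900+0.964100+0.953100+0.946500))/(1+943/47553) = 9057/10000 ≈ 0.905700
step 6 [3y] bond c/2=27/800: DF=(842673/800000 − 27/800·(0.985900+0.964100+0.953100+0.946500+0.905700))/(1+27/800) = 8637/10000 ≈ 0.863700
step 7 [3.5y] zero: DF = P = 8497/10000 ≈ 0.849700

1 1/2 9859/10000
2 1 9641/10000
3 3/2 9531/10000
4 2 1893/2000
5 5/2 9057/10000
6 3 8637/10000
7 7/2 8497/10000
s(3.5y) = (1/(8497/10000) − 1)/(7/2) = 3006/59479 ≈ 5.0539%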